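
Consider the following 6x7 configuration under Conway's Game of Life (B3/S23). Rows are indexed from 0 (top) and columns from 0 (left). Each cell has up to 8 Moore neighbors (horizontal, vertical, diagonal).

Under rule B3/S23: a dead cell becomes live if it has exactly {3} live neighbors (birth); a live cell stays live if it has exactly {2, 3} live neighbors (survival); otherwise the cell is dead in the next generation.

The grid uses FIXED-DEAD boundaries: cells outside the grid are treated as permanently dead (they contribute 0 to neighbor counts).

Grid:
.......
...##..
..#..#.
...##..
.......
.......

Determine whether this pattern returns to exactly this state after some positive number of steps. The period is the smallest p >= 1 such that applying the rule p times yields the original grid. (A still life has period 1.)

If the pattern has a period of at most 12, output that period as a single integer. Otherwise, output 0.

Answer: 1

Derivation:
Simulating and comparing each generation to the original:
Gen 0 (original, given above): 6 live cells
Gen 1: 6 live cells, MATCHES original -> period = 1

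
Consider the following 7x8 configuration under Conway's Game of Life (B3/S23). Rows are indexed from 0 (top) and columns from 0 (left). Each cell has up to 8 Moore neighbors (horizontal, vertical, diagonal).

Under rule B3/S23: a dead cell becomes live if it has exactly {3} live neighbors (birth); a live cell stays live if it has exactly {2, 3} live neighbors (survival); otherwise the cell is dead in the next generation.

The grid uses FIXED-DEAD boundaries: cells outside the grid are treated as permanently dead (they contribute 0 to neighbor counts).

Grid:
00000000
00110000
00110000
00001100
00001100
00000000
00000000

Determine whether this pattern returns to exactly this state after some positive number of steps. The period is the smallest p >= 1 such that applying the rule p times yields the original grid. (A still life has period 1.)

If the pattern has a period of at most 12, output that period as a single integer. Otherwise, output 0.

Answer: 2

Derivation:
Simulating and comparing each generation to the original:
Gen 0 (original, given above): 8 live cells
Gen 1: 6 live cells, differs from original
Gen 2: 8 live cells, MATCHES original -> period = 2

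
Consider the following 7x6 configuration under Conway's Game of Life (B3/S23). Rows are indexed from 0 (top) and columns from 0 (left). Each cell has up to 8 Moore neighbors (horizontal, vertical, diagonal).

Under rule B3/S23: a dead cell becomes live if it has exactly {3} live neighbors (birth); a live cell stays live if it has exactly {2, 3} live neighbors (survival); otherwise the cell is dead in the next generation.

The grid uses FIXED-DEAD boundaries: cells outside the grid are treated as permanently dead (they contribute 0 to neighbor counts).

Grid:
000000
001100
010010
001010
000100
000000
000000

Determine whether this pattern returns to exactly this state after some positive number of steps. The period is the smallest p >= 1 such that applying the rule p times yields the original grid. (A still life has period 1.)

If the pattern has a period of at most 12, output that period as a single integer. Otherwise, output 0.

Answer: 1

Derivation:
Simulating and comparing each generation to the original:
Gen 0 (original, given above): 7 live cells
Gen 1: 7 live cells, MATCHES original -> period = 1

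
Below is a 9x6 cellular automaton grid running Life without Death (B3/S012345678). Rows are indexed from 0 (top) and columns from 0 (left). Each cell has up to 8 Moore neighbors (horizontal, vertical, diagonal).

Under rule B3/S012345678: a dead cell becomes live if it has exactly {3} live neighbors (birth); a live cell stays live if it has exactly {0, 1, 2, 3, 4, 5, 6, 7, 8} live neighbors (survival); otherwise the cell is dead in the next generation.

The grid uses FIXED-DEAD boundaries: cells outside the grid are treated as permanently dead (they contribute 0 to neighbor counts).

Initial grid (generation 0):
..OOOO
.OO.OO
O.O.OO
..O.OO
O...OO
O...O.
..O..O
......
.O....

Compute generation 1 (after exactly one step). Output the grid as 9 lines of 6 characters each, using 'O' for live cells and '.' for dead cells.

Simulating step by step:
Generation 0 (given above): 23 live cells
Generation 1: 27 live cells
(generation 1 grid is the final answer)

Answer: .OOOOO
.OO.OO
O.O.OO
..O.OO
OO..OO
OO.OO.
..O..O
......
.O....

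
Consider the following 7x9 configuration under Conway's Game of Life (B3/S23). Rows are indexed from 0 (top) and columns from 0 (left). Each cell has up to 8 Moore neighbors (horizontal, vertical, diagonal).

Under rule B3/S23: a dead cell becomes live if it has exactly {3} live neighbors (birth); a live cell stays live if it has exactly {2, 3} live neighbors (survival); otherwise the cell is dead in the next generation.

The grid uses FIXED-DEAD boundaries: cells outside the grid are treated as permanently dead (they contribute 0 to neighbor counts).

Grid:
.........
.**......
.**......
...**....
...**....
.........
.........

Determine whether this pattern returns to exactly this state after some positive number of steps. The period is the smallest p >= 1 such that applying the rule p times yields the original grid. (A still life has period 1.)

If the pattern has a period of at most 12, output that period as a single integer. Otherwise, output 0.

Simulating and comparing each generation to the original:
Gen 0 (original, given above): 8 live cells
Gen 1: 6 live cells, differs from original
Gen 2: 8 live cells, MATCHES original -> period = 2

Answer: 2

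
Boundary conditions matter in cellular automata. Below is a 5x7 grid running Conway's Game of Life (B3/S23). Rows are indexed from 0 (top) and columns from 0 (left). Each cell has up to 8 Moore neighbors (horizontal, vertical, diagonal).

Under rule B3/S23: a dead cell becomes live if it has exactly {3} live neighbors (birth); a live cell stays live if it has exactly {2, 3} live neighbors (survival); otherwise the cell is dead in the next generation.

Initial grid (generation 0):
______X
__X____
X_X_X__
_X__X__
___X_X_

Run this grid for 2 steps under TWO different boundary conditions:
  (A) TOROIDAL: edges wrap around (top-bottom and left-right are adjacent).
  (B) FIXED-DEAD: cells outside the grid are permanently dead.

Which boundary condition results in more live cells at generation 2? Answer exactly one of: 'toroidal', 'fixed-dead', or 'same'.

Answer: toroidal

Derivation:
Under TOROIDAL boundary, generation 2:
____X__
__X____
____X__
_XX_XX_
___XXX_
Population = 10

Under FIXED-DEAD boundary, generation 2:
_______
__X____
____X__
_XX_XX_
___XXX_
Population = 9

Comparison: toroidal=10, fixed-dead=9 -> toroidal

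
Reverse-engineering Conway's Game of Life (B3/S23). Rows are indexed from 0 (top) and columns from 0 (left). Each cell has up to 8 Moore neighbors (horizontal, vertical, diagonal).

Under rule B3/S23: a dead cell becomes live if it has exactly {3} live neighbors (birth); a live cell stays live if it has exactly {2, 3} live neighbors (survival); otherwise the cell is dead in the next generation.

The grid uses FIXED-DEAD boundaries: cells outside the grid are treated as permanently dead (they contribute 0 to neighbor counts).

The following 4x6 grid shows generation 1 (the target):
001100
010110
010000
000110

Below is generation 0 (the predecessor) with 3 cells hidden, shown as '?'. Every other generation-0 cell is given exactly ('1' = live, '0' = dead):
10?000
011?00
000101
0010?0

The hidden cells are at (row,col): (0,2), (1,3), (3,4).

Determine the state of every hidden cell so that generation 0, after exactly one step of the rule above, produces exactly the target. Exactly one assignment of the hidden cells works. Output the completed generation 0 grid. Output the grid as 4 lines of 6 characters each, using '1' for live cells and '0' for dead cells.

Hidden generation-0 cells (in order): (0,2), (1,3), (3,4).
A hidden cell only influences target cells in its own 3x3 neighborhood. Try each of the 2^3 = 8 assignments, step the completed generation 0 forward once under B3/S23, and compare with the target:
  (0,2)=0 (1,3)=0 (3,4)=0 -> step gives (0,1)='1' but target has '0' -> reject
  (0,2)=0 (1,3)=0 (3,4)=1 -> step gives (0,1)='1' but target has '0' -> reject
  (0,2)=0 (1,3)=1 (3,4)=0 -> step gives (0,1)='1' but target has '0' -> reject
  (0,2)=0 (1,3)=1 (3,4)=1 -> step gives (0,1)='1' but target has '0' -> reject
  (0,2)=1 (1,3)=0 (3,4)=0 -> step gives (0,3)='0' but target has '1' -> reject
  (0,2)=1 (1,3)=0 (3,4)=1 -> step gives (0,3)='0' but target has '1' -> reject
  (0,2)=1 (1,3)=1 (3,4)=0 -> step gives (2,3)='1' but target has '0' -> reject
  (0,2)=1 (1,3)=1 (3,4)=1 -> step reproduces the target at every cell -> ACCEPT
Unique solution: (0,2)=live, (1,3)=live, (3,4)=live.
Check: live-neighbor counts of every cell in the completed generation 0:
143310
234331
135441
011322
Applying B3/S23 to generation 0 with these counts gives:
001100
010110
010000
000110
which matches the target exactly.

Answer: 101000
011100
000101
001010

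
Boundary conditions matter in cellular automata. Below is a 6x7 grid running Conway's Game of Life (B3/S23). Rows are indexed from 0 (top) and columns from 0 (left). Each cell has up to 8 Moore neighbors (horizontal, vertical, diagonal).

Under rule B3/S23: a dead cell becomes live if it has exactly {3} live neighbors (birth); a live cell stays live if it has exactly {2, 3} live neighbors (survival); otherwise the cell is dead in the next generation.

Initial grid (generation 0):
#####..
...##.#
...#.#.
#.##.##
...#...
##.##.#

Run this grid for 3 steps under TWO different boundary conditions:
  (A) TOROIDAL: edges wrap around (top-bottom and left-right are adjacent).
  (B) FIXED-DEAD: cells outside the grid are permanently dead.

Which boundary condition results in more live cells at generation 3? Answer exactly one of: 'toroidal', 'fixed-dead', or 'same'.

Under TOROIDAL boundary, generation 3:
#.....#
##...##
.#...#.
.....#.
.......
.......
Population = 9

Under FIXED-DEAD boundary, generation 3:
.##....
...#...
.##....
.....##
.....##
.......
Population = 9

Comparison: toroidal=9, fixed-dead=9 -> same

Answer: same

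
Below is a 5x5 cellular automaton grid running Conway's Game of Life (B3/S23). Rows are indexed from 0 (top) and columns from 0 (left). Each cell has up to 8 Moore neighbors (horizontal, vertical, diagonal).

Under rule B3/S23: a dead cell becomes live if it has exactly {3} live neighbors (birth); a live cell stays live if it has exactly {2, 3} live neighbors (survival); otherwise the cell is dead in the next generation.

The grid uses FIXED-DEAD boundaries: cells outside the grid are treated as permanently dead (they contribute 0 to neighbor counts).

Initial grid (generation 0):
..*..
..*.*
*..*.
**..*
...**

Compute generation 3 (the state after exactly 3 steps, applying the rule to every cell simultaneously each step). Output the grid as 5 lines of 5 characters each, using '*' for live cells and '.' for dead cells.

Answer: .....
.*.*.
**...
*.*.*
.***.

Derivation:
Simulating step by step:
Generation 0 (given above): 10 live cells
Generation 1: 13 live cells
...*.
.**..
*.***
***.*
...**
Generation 2: 10 live cells
..*..
.*..*
*...*
*....
.****
Generation 3: 10 live cells
(generation 3 grid is the final answer)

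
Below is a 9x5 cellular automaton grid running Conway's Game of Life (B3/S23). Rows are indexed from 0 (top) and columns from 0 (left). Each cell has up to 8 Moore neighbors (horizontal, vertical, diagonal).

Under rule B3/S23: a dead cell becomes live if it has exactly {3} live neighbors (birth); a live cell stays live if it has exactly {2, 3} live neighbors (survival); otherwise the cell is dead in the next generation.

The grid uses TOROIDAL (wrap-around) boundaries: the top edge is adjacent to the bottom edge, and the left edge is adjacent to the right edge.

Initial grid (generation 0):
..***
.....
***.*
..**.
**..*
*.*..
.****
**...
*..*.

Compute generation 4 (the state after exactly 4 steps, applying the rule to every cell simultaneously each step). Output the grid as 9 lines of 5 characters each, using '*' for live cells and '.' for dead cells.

Simulating step by step:
Generation 0 (given above): 22 live cells
Generation 1: 13 live cells
..***
.....
***.*
.....
*...*
.....
...**
.....
*..*.
Generation 2: 11 live cells
..***
.....
**...
...*.
.....
*..*.
.....
...*.
..**.
Generation 3: 11 live cells
..*.*
*****
.....
.....
....*
.....
....*
..**.
.....
Generation 4: 14 live cells
(generation 4 grid is the final answer)

Answer: ..*.*
***.*
*****
.....
.....
.....
...*.
...*.
..*..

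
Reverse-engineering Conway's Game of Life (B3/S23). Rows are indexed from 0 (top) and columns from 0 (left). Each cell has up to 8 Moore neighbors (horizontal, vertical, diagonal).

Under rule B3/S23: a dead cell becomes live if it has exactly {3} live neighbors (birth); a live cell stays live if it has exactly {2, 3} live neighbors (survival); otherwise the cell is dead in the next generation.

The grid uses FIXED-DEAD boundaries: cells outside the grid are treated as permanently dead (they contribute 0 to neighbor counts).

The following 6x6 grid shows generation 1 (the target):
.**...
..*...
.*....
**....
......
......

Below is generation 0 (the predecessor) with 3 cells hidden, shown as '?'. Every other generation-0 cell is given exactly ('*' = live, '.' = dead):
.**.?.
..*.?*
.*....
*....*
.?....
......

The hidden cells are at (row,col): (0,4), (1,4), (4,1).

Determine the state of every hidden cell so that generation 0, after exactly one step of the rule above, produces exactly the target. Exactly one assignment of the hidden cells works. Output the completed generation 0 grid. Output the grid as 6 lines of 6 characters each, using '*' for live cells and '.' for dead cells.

Answer: .**...
..*..*
.*....
*....*
.*....
......

Derivation:
Hidden generation-0 cells (in order): (0,4), (1,4), (4,1).
A hidden cell only influences target cells in its own 3x3 neighborhood. Try each of the 2^3 = 8 assignments, step the completed generation 0 forward once under B3/S23, and compare with the target:
  (0,4)=. (1,4)=. (4,1)=. -> step gives (3,0)='.' but target has '*' -> reject
  (0,4)=. (1,4)=. (4,1)=* -> step reproduces the target at every cell -> ACCEPT
  (0,4)=. (1,4)=* (4,1)=. -> step gives (0,3)='*' but target has '.' -> reject
  (0,4)=. (1,4)=* (4,1)=* -> step gives (0,3)='*' but target has '.' -> reject
  (0,4)=* (1,4)=. (4,1)=. -> step gives (0,3)='*' but target has '.' -> reject
  (0,4)=* (1,4)=. (4,1)=* -> step gives (0,3)='*' but target has '.' -> reject
  (0,4)=* (1,4)=* (4,1)=. -> step gives (0,4)='*' but target has '.' -> reject
  (0,4)=* (1,4)=* (4,1)=* -> step gives (0,4)='*' but target has '.' -> reject
Unique solution: (0,4)=dead, (1,4)=dead, (4,1)=live.
Check: live-neighbor counts of every cell in the completed generation 0:
122211
243210
222122
232010
211011
111000
Applying B3/S23 to generation 0 with these counts gives:
.**...
..*...
.*....
**....
......
......
which matches the target exactly.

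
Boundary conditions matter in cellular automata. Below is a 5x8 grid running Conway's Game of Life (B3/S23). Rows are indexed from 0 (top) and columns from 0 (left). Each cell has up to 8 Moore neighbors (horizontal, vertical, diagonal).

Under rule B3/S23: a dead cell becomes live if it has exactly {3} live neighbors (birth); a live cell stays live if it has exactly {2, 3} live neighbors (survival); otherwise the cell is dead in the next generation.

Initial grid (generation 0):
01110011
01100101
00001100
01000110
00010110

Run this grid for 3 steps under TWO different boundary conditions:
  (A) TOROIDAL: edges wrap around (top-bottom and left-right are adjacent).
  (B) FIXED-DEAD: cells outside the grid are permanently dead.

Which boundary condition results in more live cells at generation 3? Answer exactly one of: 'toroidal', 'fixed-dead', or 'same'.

Answer: fixed-dead

Derivation:
Under TOROIDAL boundary, generation 3:
01111010
00011010
11101001
00000000
11100001
Population = 17

Under FIXED-DEAD boundary, generation 3:
01111111
10011101
11000100
00111000
00001000
Population = 19

Comparison: toroidal=17, fixed-dead=19 -> fixed-dead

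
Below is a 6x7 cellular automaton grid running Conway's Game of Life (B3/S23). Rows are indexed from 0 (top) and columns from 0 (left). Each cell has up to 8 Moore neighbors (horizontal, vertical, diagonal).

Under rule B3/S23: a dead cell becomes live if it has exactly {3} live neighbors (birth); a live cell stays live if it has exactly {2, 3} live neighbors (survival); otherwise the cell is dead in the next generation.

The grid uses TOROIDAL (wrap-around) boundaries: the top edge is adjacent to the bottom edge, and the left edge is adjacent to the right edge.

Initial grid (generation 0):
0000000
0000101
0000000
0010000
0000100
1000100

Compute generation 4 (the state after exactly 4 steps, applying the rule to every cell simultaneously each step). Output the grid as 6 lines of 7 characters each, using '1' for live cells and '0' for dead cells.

Simulating step by step:
Generation 0 (given above): 6 live cells
Generation 1: 2 live cells
0000010
0000000
0000000
0000000
0001000
0000000
Generation 2: 0 live cells
0000000
0000000
0000000
0000000
0000000
0000000
Generation 3: 0 live cells
0000000
0000000
0000000
0000000
0000000
0000000
Generation 4: 0 live cells
(generation 4 grid is the final answer)

Answer: 0000000
0000000
0000000
0000000
0000000
0000000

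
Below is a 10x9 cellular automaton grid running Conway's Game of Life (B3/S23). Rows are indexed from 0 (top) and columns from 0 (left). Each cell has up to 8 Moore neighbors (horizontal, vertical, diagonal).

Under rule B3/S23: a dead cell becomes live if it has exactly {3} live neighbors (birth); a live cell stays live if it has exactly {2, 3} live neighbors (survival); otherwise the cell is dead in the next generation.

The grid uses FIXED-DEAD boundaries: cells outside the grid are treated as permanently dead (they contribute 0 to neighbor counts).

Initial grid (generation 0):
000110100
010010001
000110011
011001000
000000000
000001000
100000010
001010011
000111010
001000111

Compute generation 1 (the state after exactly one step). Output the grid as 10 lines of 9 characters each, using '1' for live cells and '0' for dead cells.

Answer: 000111000
001000001
010111011
001110000
000000000
000000000
000000111
000011011
001011000
000111111

Derivation:
Simulating step by step:
Generation 0 (given above): 28 live cells
Generation 1: 30 live cells
(generation 1 grid is the final answer)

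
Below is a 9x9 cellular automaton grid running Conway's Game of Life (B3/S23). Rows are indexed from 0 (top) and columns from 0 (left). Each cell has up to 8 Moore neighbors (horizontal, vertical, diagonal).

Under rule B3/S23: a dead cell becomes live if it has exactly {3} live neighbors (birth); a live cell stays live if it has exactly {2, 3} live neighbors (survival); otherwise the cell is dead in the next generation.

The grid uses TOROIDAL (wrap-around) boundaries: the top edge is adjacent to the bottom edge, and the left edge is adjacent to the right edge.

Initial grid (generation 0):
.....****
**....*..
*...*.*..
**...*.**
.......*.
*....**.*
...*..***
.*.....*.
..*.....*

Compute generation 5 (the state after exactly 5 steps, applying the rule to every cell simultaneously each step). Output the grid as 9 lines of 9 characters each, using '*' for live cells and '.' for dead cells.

Answer: *.*......
*.......*
*....**.*
*...*****
.*...*...
.**..*..*
.........
*....***.
...*.....

Derivation:
Simulating step by step:
Generation 0 (given above): 28 live cells
Generation 1: 21 live cells
.*...**.*
**.......
......*..
**...*.*.
.*...*...
*....*...
.....*...
*.*...*..
*.......*
Generation 2: 29 live cells
.*.....**
**...***.
......*.*
**...*...
.*..**..*
....***..
.*...**..
**......*
.....**.*
Generation 3: 21 live cells
.*.......
.*...*...
........*
.*..*****
.*.......
*......*.
.*..*.**.
.*......*
.*....*..
Generation 4: 26 live cells
***......
*........
....*...*
.....****
.*...*...
**....***
.*....**.
.**..**..
.**......
Generation 5: 25 live cells
(generation 5 grid is the final answer)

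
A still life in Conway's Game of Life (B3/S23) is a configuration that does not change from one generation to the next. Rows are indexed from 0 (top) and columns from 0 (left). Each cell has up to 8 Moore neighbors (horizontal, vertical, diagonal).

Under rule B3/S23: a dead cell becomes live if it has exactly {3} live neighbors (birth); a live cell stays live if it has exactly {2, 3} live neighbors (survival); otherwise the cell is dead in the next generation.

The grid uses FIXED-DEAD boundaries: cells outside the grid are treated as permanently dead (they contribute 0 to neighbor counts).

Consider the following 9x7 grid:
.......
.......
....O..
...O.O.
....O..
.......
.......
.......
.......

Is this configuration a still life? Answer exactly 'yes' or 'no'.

Answer: yes

Derivation:
Compute generation 1 and compare to generation 0 (given above):
Generation 1:
.......
.......
....O..
...O.O.
....O..
.......
.......
.......
.......
The grids are IDENTICAL -> still life.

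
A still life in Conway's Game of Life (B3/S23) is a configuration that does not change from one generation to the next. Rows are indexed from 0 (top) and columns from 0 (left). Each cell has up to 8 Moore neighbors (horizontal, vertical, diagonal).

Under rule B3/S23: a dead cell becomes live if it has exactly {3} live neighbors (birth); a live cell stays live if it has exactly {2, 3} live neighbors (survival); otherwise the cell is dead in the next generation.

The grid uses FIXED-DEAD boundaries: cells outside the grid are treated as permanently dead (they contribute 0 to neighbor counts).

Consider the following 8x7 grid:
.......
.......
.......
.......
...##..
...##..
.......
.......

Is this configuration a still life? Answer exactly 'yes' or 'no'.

Answer: yes

Derivation:
Compute generation 1 and compare to generation 0 (given above):
Generation 1:
.......
.......
.......
.......
...##..
...##..
.......
.......
The grids are IDENTICAL -> still life.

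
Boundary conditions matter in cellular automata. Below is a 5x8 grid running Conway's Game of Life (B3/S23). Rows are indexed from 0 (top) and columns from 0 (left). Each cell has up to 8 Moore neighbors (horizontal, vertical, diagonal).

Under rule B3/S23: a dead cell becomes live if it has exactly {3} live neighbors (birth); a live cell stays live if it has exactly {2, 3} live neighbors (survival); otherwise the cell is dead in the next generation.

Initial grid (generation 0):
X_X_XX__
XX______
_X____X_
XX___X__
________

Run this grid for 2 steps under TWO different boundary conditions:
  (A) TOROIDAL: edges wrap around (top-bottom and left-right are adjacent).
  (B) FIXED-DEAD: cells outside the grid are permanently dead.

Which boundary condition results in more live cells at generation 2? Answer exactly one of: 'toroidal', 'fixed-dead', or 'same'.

Under TOROIDAL boundary, generation 2:
X___XXX_
X_____XX
__X___XX
XX_____X
X______X
Population = 15

Under FIXED-DEAD boundary, generation 2:
_X______
________
X_X_____
_X______
________
Population = 4

Comparison: toroidal=15, fixed-dead=4 -> toroidal

Answer: toroidal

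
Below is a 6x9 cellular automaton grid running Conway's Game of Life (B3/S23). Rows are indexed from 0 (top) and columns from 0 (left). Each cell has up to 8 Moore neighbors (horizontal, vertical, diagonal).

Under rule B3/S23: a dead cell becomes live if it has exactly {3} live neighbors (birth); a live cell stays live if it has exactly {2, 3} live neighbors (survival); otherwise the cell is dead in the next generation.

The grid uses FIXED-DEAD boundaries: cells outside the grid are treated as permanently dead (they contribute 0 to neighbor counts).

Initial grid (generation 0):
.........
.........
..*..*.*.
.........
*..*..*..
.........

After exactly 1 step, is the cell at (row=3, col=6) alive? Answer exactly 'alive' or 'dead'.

Simulating step by step:
Generation 0 (given above): 6 live cells
Generation 1: 1 live cells
.........
.........
.........
......*..
.........
.........

Cell (3,6) at generation 1: 1 -> alive

Answer: alive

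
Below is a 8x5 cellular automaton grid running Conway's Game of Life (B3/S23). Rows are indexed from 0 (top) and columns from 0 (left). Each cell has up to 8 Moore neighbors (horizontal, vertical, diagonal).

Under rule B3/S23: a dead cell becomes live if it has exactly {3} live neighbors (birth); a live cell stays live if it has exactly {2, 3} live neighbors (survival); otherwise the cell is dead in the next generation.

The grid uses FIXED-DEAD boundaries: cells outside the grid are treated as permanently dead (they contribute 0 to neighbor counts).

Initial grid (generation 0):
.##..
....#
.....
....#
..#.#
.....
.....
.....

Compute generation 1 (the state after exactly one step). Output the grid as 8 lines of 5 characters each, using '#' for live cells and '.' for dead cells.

Simulating step by step:
Generation 0 (given above): 6 live cells
Generation 1: 2 live cells
(generation 1 grid is the final answer)

Answer: .....
.....
.....
...#.
...#.
.....
.....
.....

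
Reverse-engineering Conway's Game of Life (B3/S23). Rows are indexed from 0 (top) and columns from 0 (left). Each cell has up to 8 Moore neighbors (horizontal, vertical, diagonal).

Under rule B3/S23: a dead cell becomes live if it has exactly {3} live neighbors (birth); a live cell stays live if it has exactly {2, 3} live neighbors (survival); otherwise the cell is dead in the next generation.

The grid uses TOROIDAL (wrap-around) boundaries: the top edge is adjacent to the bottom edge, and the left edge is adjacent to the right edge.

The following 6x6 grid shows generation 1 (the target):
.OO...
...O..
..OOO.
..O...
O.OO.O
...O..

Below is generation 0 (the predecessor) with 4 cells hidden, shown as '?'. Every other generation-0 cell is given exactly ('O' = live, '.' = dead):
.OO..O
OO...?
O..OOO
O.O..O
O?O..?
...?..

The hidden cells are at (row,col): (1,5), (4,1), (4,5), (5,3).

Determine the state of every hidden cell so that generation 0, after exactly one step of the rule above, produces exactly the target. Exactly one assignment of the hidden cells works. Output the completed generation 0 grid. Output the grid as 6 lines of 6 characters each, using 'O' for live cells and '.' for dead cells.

Hidden generation-0 cells (in order): (1,5), (4,1), (4,5), (5,3).
A hidden cell only influences target cells in its own 3x3 neighborhood. Try each of the 2^4 = 16 assignments, step the completed generation 0 forward once under B3/S23, and compare with the target:
  (1,5)=. (4,1)=. (4,5)=. (5,3)=. -> step gives (4,2)='.' but target has 'O' -> reject
  (1,5)=. (4,1)=. (4,5)=. (5,3)=O -> step gives (5,0)='O' but target has '.' -> reject
  (1,5)=. (4,1)=. (4,5)=O (5,3)=. -> step gives (4,2)='.' but target has 'O' -> reject
  (1,5)=. (4,1)=. (4,5)=O (5,3)=O -> step gives (4,4)='O' but target has '.' -> reject
  (1,5)=. (4,1)=O (4,5)=. (5,3)=. -> step gives (4,3)='.' but target has 'O' -> reject
  (1,5)=. (4,1)=O (4,5)=. (5,3)=O -> step reproduces the target at every cell -> ACCEPT
  (1,5)=. (4,1)=O (4,5)=O (5,3)=. -> step gives (4,0)='.' but target has 'O' -> reject
  (1,5)=. (4,1)=O (4,5)=O (5,3)=O -> step gives (4,0)='.' but target has 'O' -> reject
  (1,5)=O (4,1)=. (4,5)=. (5,3)=. -> step gives (0,5)='O' but target has '.' -> reject
  (1,5)=O (4,1)=. (4,5)=. (5,3)=O -> step gives (0,4)='O' but target has '.' -> reject
  (1,5)=O (4,1)=. (4,5)=O (5,3)=. -> step gives (0,5)='O' but target has '.' -> reject
  (1,5)=O (4,1)=. (4,5)=O (5,3)=O -> step gives (0,4)='O' but target has '.' -> reject
  (1,5)=O (4,1)=O (4,5)=. (5,3)=. -> step gives (0,5)='O' but target has '.' -> reject
  (1,5)=O (4,1)=O (4,5)=. (5,3)=O -> step gives (0,4)='O' but target has '.' -> reject
  (1,5)=O (4,1)=O (4,5)=O (5,3)=. -> step gives (0,5)='O' but target has '.' -> reject
  (1,5)=O (4,1)=O (4,5)=O (5,3)=O -> step gives (0,4)='O' but target has '.' -> reject
Unique solution: (1,5)=dead, (4,1)=live, (4,5)=dead, (5,3)=live.
Check: live-neighbor counts of every cell in the completed generation 0:
433221
544345
553235
563445
343323
455222
Applying B3/S23 to generation 0 with these counts gives:
.OO...
...O..
..OOO.
..O...
O.OO.O
...O..
which matches the target exactly.

Answer: .OO..O
OO....
O..OOO
O.O..O
OOO...
...O..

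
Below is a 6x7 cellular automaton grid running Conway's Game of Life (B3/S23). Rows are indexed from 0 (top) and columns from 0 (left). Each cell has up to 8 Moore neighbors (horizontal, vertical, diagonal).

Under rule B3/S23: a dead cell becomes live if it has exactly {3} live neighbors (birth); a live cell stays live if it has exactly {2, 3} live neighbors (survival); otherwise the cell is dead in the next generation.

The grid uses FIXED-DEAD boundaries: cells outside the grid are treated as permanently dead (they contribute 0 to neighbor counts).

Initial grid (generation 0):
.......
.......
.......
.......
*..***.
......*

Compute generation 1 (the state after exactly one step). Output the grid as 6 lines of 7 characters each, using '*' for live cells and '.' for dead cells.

Simulating step by step:
Generation 0 (given above): 5 live cells
Generation 1: 5 live cells
(generation 1 grid is the final answer)

Answer: .......
.......
.......
....*..
....**.
....**.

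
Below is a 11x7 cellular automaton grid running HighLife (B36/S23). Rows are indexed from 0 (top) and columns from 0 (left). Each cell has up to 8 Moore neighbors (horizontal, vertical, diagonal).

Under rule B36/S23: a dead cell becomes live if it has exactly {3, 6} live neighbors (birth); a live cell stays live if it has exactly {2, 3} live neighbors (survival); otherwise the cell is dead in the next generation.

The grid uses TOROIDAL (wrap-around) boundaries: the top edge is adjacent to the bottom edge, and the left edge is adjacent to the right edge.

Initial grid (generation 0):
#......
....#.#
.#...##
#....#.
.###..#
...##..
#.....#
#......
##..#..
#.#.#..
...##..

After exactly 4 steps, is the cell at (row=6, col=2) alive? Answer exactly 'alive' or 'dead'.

Simulating step by step:
Generation 0 (given above): 25 live cells
Generation 1: 30 live cells
...###.
......#
....#..
....##.
####.##
.#.####
#.....#
.......
#..#..#
#.#.##.
.#.##..
Generation 2: 24 live cells
..##.#.
...#...
....#..
###....
.#.....
...#...
#...#.#
.......
##.####
#.#..#.
.#....#
Generation 3: 31 live cells
..###..
..##...
.###...
###....
##.....
#......
.......
.#.#...
######.
..##..#
##.####
Generation 4: 21 live cells
#.....#
.......
#......
...#...
..#...#
##.....
.......
##.#...
#....##
##...#.
###...#

Cell (6,2) at generation 4: 0 -> dead

Answer: dead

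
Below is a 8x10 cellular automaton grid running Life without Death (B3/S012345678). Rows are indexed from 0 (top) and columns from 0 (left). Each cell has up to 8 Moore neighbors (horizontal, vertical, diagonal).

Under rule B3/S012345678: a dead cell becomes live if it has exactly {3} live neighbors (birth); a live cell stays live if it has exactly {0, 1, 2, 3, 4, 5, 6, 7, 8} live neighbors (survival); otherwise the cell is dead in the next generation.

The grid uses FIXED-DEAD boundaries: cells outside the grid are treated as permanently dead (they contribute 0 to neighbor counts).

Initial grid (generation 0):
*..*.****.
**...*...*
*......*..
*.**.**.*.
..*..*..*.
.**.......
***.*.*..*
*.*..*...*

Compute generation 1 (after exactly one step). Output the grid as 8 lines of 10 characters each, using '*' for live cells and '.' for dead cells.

Simulating step by step:
Generation 0 (given above): 33 live cells
Generation 1: 48 live cells
(generation 1 grid is the final answer)

Answer: **.******.
**..**...*
*.*.**.**.
*.*****.*.
..*.*****.
***..*....
***.***..*
*.**.*...*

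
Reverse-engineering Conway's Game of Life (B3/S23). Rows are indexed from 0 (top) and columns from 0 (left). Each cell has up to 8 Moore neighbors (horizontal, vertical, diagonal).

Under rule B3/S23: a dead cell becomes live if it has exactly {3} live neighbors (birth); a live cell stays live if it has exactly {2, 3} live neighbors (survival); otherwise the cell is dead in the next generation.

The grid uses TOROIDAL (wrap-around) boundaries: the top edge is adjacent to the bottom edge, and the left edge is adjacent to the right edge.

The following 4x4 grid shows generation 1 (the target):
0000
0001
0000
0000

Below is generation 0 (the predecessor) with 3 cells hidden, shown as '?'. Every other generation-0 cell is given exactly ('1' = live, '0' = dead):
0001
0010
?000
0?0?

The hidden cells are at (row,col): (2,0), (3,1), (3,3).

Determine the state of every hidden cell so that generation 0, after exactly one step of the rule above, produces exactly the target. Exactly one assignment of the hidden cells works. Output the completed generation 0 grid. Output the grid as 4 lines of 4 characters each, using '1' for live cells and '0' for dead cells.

Answer: 0001
0010
1000
0000

Derivation:
Hidden generation-0 cells (in order): (2,0), (3,1), (3,3).
A hidden cell only influences target cells in its own 3x3 neighborhood. Try each of the 2^3 = 8 assignments, step the completed generation 0 forward once under B3/S23, and compare with the target:
  (2,0)=0 (3,1)=0 (3,3)=0 -> step gives (1,3)='0' but target has '1' -> reject
  (2,0)=0 (3,1)=0 (3,3)=1 -> step gives (0,2)='1' but target has '0' -> reject
  (2,0)=0 (3,1)=1 (3,3)=0 -> step gives (0,2)='1' but target has '0' -> reject
  (2,0)=0 (3,1)=1 (3,3)=1 -> step gives (0,0)='1' but target has '0' -> reject
  (2,0)=1 (3,1)=0 (3,3)=0 -> step reproduces the target at every cell -> ACCEPT
  (2,0)=1 (3,1)=0 (3,3)=1 -> step gives (0,2)='1' but target has '0' -> reject
  (2,0)=1 (3,1)=1 (3,3)=0 -> step gives (0,2)='1' but target has '0' -> reject
  (2,0)=1 (3,1)=1 (3,3)=1 -> step gives (0,0)='1' but target has '0' -> reject
Unique solution: (2,0)=live, (3,1)=dead, (3,3)=dead.
Check: live-neighbor counts of every cell in the completed generation 0:
1121
2213
0212
2112
Applying B3/S23 to generation 0 with these counts gives:
0000
0001
0000
0000
which matches the target exactly.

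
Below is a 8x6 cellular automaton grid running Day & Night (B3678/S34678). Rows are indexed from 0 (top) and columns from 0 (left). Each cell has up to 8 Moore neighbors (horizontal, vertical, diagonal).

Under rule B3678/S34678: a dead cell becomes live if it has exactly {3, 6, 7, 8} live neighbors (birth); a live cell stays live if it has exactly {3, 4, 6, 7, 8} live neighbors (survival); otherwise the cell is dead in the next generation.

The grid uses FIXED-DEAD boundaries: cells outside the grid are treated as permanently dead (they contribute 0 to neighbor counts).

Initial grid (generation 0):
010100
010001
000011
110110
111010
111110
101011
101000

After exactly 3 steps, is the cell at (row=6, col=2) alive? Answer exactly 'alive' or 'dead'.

Answer: alive

Derivation:
Simulating step by step:
Generation 0 (given above): 25 live cells
Generation 1: 27 live cells
001000
001000
111111
110110
011111
110110
111110
000100
Generation 2: 24 live cells
000000
001010
100010
111110
001111
111110
110010
010110
Generation 3: 21 live cells
000000
000100
000111
011100
011111
100100
101111
101000

Cell (6,2) at generation 3: 1 -> alive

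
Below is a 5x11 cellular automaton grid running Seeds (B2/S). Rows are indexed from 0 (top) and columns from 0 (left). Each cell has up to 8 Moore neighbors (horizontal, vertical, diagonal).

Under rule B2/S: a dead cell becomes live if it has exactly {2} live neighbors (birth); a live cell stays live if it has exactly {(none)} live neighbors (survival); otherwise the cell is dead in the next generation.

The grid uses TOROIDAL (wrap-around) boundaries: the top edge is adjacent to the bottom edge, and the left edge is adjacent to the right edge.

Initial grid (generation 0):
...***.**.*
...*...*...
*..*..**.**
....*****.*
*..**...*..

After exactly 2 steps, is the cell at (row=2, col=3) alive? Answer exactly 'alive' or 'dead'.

Answer: alive

Derivation:
Simulating step by step:
Generation 0 (given above): 24 live cells
Generation 1: 5 live cells
*..........
...........
..*........
.**........
..*........
Generation 2: 5 live cells
.*.........
.*.........
...*.......
...........
*..*.......

Cell (2,3) at generation 2: 1 -> alive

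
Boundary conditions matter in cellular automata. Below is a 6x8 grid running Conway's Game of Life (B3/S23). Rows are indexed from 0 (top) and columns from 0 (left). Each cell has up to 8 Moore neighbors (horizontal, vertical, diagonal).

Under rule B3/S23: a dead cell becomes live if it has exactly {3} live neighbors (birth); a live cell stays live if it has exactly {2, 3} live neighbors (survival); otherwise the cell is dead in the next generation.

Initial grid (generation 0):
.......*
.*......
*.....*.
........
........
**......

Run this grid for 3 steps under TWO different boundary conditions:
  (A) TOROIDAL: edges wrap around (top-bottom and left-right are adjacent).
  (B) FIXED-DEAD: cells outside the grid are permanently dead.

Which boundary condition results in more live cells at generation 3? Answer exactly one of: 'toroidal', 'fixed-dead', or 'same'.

Under TOROIDAL boundary, generation 3:
*.......
*.......
........
........
........
........
Population = 2

Under FIXED-DEAD boundary, generation 3:
........
........
........
........
........
........
Population = 0

Comparison: toroidal=2, fixed-dead=0 -> toroidal

Answer: toroidal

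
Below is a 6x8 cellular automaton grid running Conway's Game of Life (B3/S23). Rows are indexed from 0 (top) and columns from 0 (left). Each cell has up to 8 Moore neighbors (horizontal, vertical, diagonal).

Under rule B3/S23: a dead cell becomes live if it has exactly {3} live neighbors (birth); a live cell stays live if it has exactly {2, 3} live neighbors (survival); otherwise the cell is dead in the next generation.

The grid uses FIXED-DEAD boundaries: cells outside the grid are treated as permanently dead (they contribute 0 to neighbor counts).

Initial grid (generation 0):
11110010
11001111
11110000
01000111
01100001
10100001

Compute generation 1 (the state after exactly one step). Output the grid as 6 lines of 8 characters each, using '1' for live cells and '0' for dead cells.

Answer: 10111011
00001111
00010000
00010011
10100001
00100000

Derivation:
Simulating step by step:
Generation 0 (given above): 25 live cells
Generation 1: 18 live cells
(generation 1 grid is the final answer)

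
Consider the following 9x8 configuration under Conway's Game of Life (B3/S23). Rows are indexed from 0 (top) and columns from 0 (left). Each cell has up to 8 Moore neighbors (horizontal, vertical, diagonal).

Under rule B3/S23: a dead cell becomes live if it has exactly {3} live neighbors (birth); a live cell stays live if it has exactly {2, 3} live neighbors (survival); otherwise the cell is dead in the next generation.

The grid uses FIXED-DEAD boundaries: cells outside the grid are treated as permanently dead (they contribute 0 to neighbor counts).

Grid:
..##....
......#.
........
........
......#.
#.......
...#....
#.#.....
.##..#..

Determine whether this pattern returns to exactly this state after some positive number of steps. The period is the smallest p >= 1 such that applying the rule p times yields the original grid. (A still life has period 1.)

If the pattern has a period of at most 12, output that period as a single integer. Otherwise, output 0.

Answer: 0

Derivation:
Simulating and comparing each generation to the original:
Gen 0 (original, given above): 11 live cells
Gen 1: 5 live cells, differs from original
Gen 2: 5 live cells, differs from original
Gen 3: 4 live cells, differs from original
Gen 4: 3 live cells, differs from original
Gen 5: 4 live cells, differs from original
Gen 6: 4 live cells, differs from original
Gen 7: 4 live cells, differs from original
Gen 8: 4 live cells, differs from original
Gen 9: 4 live cells, differs from original
Gen 10: 4 live cells, differs from original
Gen 11: 4 live cells, differs from original
Gen 12: 4 live cells, differs from original
No period found within 12 steps.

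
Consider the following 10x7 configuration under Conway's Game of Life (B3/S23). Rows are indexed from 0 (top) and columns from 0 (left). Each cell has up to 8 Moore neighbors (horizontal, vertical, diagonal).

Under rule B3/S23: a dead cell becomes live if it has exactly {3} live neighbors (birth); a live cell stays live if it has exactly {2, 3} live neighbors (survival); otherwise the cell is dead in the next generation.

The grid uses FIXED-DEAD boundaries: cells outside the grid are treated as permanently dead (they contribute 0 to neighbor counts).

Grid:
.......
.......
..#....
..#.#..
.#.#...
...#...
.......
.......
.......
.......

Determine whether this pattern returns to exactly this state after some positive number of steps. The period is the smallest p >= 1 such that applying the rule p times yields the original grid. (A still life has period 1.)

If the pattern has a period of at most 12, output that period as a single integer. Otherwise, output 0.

Answer: 2

Derivation:
Simulating and comparing each generation to the original:
Gen 0 (original, given above): 6 live cells
Gen 1: 6 live cells, differs from original
Gen 2: 6 live cells, MATCHES original -> period = 2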